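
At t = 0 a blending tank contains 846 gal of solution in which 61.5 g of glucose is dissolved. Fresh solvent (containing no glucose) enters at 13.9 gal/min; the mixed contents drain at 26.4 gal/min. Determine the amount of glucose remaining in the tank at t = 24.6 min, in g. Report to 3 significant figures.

23.7 g

Let m(t) be the amount of glucose. Volume: V(t) = V₀ + (Q_in − Q_out) t = 846 − 12.500 t; V(24.6) = 538.50 gal.
No glucose enters, so dm/dt = −Q_out · (m/V).
dm/m = −Q_out dt/(V₀ − 12.500 t); integrating gives ln(m/m₀) = −(Q_out/(Q_in−Q_out)) ln(V/V₀).
m = m₀ (V₀/V)^(Q_out/(Q_in−Q_out)) = 61.5 × (846/538.50)^(-2.1120) = 23.688 g.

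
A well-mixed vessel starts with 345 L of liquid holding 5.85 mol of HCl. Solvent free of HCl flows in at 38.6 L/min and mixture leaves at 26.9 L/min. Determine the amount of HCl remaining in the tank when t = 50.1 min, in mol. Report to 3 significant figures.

Let m(t) be the amount of HCl. Volume: V(t) = V₀ + (Q_in − Q_out) t = 345 + 11.700 t; V(50.1) = 931.17 L.
Solute balance: dm/dt = 0 − Q_out C = −Q_out m/V(t).
Separate: dm/m = −Q_out dt/V(t) ⇒ ln(m/m₀) = −(Q_out/(Q_in−Q_out)) ln(V/V₀).
m = m₀ (V₀/V)^(Q_out/(Q_in−Q_out)) = 5.85 × (345/931.17)^(2.2991) = 0.59668 mol.

0.597 mol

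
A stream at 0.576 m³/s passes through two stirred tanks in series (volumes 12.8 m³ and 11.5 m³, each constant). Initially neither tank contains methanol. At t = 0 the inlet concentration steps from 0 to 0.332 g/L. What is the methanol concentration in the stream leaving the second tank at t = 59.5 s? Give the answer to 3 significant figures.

Time constants: τᵢ = Vᵢ/Q for each well-mixed tank.
τ₁ = 12.8/0.576 = 22.222 s; τ₂ = 11.5/0.576 = 19.965 s.
Solving the cascade with C₁(0)=C₂(0)=0 gives C₂(t) = C_in[1 − (τ₁ e^(−t/τ₁) − τ₂ e^(−t/τ₂))/(τ₁ − τ₂)].
At t = 59.5: e^(−t/τ₁) = 0.068735, e^(−t/τ₂) = 0.050784.
C₂ = 0.332·[1 − (22.222·0.068735 − 19.965·0.050784)/(2.2569)] = 0.332·0.77247 = 0.25646 g/L.

0.256 g/L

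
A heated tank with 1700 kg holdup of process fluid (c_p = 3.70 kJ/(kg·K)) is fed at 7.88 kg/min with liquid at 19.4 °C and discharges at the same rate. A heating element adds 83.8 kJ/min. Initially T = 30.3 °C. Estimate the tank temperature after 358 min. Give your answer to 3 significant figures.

23.8 °C

First-law balance (no shaft work): M c_p dT/dt = ṁ c_p (T_in − T) + 83.8.
τ = M/ṁ = 215.74 min; T_ss = T_in + Q̇/(ṁ c_p) = 19.4 + 83.8/(7.88·3.70) = 22.274 °C.
T approaches T_ss exponentially: T(t) = T_ss + (T₀ − T_ss) e^(−t/τ).
T(358) = 22.274 + (8.0258)·e^(−358/215.74) = 22.274 + (8.0258)·0.19025 = 23.801 °C.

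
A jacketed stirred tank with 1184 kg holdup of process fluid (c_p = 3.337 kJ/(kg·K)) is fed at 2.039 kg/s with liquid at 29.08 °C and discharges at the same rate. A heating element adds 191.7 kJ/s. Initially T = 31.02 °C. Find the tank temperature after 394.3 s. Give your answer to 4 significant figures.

43.95 °C

M c_p dT/dt = ṁ c_p (T_in − T) + Q̇.
τ = M/ṁ = 580.677 s; T_ss = T_in + Q̇/(ṁ c_p) = 29.08 + 191.7/(2.039·3.337) = 57.2540 °C.
T approaches T_ss exponentially: T(t) = T_ss + (T₀ − T_ss) e^(−t/τ).
T(394.3) = 57.2540 + (-26.2340)·e^(−394.3/580.677) = 57.2540 + (-26.2340)·0.507106 = 43.9506 °C.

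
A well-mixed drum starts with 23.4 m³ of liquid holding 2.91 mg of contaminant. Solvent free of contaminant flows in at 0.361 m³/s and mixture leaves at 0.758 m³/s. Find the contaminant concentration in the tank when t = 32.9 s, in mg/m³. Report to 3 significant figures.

Let m(t) be the amount of contaminant. Volume: V(t) = V₀ + (Q_in − Q_out) t = 23.4 − 0.39700 t; V(32.9) = 10.339 m³.
No contaminant enters, so dm/dt = −Q_out · (m/V).
dm/m = −Q_out dt/(V₀ − 0.39700 t); integrating gives ln(m/m₀) = −(Q_out/(Q_in−Q_out)) ln(V/V₀).
m = m₀ (V₀/V)^(Q_out/(Q_in−Q_out)) = 2.91 × (23.4/10.339)^(-1.9093) = 0.61173 mg.
C = m/V = 0.61173/10.339 = 0.059169 mg/m³.

0.0592 mg/m³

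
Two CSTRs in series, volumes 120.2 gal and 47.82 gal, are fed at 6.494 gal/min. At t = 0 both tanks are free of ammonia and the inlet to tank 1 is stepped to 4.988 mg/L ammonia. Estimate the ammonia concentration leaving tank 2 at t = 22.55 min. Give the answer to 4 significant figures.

2.692 mg/L

Each tank obeys Vᵢ dCᵢ/dt = Q(Cᵢ₋₁ − Cᵢ), so τᵢ = Vᵢ/Q.
τ₁ = 120.2/6.494 = 18.5094 min; τ₂ = 47.82/6.494 = 7.36372 min.
Solving the cascade with C₁(0)=C₂(0)=0 gives C₂(t) = C_in[1 − (τ₁ e^(−t/τ₁) − τ₂ e^(−t/τ₂))/(τ₁ − τ₂)].
At t = 22.55: e^(−t/τ₁) = 0.295732, e^(−t/τ₂) = 0.0467795.
C₂ = 4.988·[1 − (18.5094·0.295732 − 7.36372·0.0467795)/(11.1457)] = 4.988·0.539789 = 2.69247 mg/L.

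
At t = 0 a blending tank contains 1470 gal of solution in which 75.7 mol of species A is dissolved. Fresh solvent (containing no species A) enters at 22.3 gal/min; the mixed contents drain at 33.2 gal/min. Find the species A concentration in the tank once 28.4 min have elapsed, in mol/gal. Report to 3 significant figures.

Total volume: dV/dt = Q_in − Q_out = -10.900 gal/min, so V(t) = 1470 − 10.900 t and V(28.4) = 1160.4 gal.
Solute balance: dm/dt = 0 − Q_out C = −Q_out m/V(t).
dm/m = −Q_out dt/(V₀ − 10.900 t); integrating gives ln(m/m₀) = −(Q_out/(Q_in−Q_out)) ln(V/V₀).
m = m₀ (V₀/V)^(Q_out/(Q_in−Q_out)) = 75.7 × (1470/1160.4)^(-3.0459) = 36.838 mol.
C = m/V = 36.838/1160.4 = 0.031745 mol/gal.

0.0317 mol/gal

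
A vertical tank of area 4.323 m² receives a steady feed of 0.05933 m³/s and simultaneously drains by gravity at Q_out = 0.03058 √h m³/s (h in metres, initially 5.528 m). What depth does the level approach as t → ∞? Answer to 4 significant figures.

3.764 m

Volume balance on the tank: A dh/dt = Q_in − 0.03058 √h. At steady state dh/dt = 0:
Q_in = 0.03058 √h_ss ⇒ √h_ss = 0.05933/0.03058 = 1.94016.
h_ss = 1.94016² = 3.76421 m. (Since h₀ = 5.528 m > h_ss, the level will fall toward this value.)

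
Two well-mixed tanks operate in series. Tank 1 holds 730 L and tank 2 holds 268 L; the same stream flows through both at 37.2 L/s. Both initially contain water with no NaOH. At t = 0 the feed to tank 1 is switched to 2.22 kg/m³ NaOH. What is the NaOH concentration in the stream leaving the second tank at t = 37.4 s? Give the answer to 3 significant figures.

1.71 kg/m³

Each tank obeys Vᵢ dCᵢ/dt = Q(Cᵢ₋₁ − Cᵢ), so τᵢ = Vᵢ/Q.
τ₁ = 730/37.2 = 19.624 s; τ₂ = 268/37.2 = 7.2043 s.
Solving the cascade with C₁(0)=C₂(0)=0 gives C₂(t) = C_in[1 − (τ₁ e^(−t/τ₁) − τ₂ e^(−t/τ₂))/(τ₁ − τ₂)].
At t = 37.4: e^(−t/τ₁) = 0.14869, e^(−t/τ₂) = 0.0055645.
C₂ = 2.22·[1 − (19.624·0.14869 − 7.2043·0.0055645)/(12.419)] = 2.22·0.76828 = 1.7056 kg/m³.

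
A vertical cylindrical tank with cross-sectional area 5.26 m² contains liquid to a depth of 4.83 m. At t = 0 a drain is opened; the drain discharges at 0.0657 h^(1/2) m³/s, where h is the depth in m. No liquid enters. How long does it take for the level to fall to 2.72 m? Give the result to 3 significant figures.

87.8 s

Volume balance on the tank: A dh/dt = −0.0657 √h.
This is separable: 2 d(√h)/dt = −0.0657/A, so √h = √h₀ − (0.0657/(2A)) t.
t = 2A(√h₀ − √h)/0.0657 = 2·5.26·(√4.83 − √2.72)/0.0657
  = 10.520 × (2.1977 − 1.6492) / 0.0657 = 87.824 s.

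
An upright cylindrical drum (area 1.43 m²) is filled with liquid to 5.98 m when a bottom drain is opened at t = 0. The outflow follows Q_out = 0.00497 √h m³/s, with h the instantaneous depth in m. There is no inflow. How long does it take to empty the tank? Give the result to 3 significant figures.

A dh/dt = −Q_out = −0.00497 √h.
This is separable: 2 d(√h)/dt = −0.00497/A, so √h = √h₀ − (0.00497/(2A)) t.
Tank is empty when √h = 0: t_empty = 2A√h₀/0.00497.
t_empty = 2·1.43·√5.98/0.00497 = 2.8600·2.4454/0.00497 = 1407.2 s.

1410 s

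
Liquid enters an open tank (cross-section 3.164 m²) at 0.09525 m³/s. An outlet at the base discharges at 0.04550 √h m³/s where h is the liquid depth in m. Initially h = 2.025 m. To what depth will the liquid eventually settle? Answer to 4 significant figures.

4.382 m

Unsteady balance on liquid volume: A dh/dt = Q_in − 0.04550 √h. At steady state dh/dt = 0:
Q_in = 0.04550 √h_ss ⇒ √h_ss = 0.09525/0.04550 = 2.09341.
h_ss = 2.09341² = 4.38235 m. (Since h₀ = 2.025 m < h_ss, the level will rise toward this value.)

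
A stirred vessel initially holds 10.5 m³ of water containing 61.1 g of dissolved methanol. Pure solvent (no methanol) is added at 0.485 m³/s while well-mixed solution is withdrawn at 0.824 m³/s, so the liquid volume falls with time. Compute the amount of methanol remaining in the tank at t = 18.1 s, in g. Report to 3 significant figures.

Let m(t) be the amount of methanol. Volume: V(t) = V₀ + (Q_in − Q_out) t = 10.5 − 0.33900 t; V(18.1) = 4.3641 m³.
No methanol enters, so dm/dt = −Q_out · (m/V).
dm/m = −Q_out dt/(V₀ − 0.33900 t); integrating gives ln(m/m₀) = −(Q_out/(Q_in−Q_out)) ln(V/V₀).
m = m₀ (V₀/V)^(Q_out/(Q_in−Q_out)) = 61.1 × (10.5/4.3641)^(-2.4307) = 7.2316 g.

7.23 g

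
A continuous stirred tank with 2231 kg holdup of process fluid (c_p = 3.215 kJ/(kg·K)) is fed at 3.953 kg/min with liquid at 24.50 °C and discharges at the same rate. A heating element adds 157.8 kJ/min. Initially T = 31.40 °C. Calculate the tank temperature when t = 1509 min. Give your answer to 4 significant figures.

36.54 °C

M c_p dT/dt = ṁ c_p (T_in − T) + Q̇.
Rearrange: dT/dt = (T_ss − T)/τ with τ = M/ṁ = 564.381 min and T_ss = T_in + Q̇/(ṁ c_p) = 36.9165 °C.
Solution: T(t) = T_ss + (T₀ − T_ss) e^(−t/τ).
T(1509) = 36.9165 + (-5.51650)·e^(−1509/564.381) = 36.9165 + (-5.51650)·0.0689948 = 36.5359 °C.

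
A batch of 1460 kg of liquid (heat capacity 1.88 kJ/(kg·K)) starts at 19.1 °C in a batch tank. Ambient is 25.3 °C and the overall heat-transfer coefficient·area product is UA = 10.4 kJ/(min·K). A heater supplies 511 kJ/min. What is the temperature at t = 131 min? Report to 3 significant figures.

40.7 °C

Lumped-capacitance energy balance: M c_p dT/dt = UA(T_amb − T) + Q̇.
dT/dt = (T_ss − T)/τ with T_ss = T_amb + Q̇/UA = 25.3 + 511/10.4 = 74.435 °C, τ = M c_p/UA = 1460·1.88/10.4 = 263.92 min.
Solution: T(t) = T_ss + (T₀ − T_ss) e^(−t/τ).
T(131) = 74.435 + (-55.335)·0.60874 = 40.750 °C.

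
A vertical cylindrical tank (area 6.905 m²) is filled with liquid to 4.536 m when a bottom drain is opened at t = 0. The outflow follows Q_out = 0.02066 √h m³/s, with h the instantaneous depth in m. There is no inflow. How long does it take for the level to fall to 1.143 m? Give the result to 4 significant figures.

A dh/dt = −Q_out = −0.02066 √h.
This is separable: 2 d(√h)/dt = −0.02066/A, so √h = √h₀ − (0.02066/(2A)) t.
t = 2A(√h₀ − √h)/0.02066 = 2·6.905·(√4.536 − √1.143)/0.02066
  = 13.8100 × (2.12979 − 1.06911) / 0.02066 = 709.000 s.

709.0 s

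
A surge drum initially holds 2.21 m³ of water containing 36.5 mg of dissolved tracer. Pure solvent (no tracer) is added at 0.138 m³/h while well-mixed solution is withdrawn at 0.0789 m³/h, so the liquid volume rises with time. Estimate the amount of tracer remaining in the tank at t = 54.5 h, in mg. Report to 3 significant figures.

11.0 mg

Total volume: dV/dt = Q_in − Q_out = 0.059100 m³/h, so V(t) = 2.21 + 0.059100 t and V(54.5) = 5.4310 m³.
Solute balance: dm/dt = 0 − Q_out C = −Q_out m/V(t).
dm/m = −Q_out dt/(V₀ + 0.059100 t); integrating gives ln(m/m₀) = −(Q_out/(Q_in−Q_out)) ln(V/V₀).
m = m₀ (V₀/V)^(Q_out/(Q_in−Q_out)) = 36.5 × (2.21/5.4310)^(1.3350) = 10.990 mg.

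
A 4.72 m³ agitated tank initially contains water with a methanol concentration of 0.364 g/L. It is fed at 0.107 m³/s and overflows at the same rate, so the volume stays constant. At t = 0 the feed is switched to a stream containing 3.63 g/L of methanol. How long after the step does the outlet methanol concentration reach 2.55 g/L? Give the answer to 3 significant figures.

Species balance: V dC/dt = Q(C_in − C) ⇒ τ = V/Q = 44.112 s.
C(t) = C_in + (C₀ − C_in) e^(−t/τ). Set C = 2.55 and solve for t:
e^(−t/τ) = (C − C_in)/(C₀ − C_in) = (2.55 − 3.63)/(0.364 − 3.63) = 0.33068
t = −τ ln(…) = 44.112 × 1.1066 = 48.815 s.

48.8 s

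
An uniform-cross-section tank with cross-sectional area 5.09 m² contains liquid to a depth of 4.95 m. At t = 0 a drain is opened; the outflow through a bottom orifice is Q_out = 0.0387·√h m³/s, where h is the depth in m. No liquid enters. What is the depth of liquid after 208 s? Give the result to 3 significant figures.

Volume balance on the tank: A dh/dt = −0.0387 √h.
This is separable: 2 d(√h)/dt = −0.0387/A, so √h = √h₀ − (0.0387/(2A)) t.
√h = √4.95 − 0.0387·208/(2·5.09) = 2.2249 − 0.79073 = 1.4341.
h = 1.4341² = 2.0567 m.

2.06 m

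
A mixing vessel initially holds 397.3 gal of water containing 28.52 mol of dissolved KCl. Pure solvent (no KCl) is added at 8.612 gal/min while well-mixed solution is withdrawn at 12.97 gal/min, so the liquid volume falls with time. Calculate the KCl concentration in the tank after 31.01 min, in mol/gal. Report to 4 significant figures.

0.03157 mol/gal

Let m(t) be the amount of KCl. Volume: V(t) = V₀ + (Q_in − Q_out) t = 397.3 − 4.35800 t; V(31.01) = 262.158 gal.
No KCl enters, so dm/dt = −Q_out · (m/V).
dm/m = −Q_out dt/(V₀ − 4.35800 t); integrating gives ln(m/m₀) = −(Q_out/(Q_in−Q_out)) ln(V/V₀).
m = m₀ (V₀/V)^(Q_out/(Q_in−Q_out)) = 28.52 × (397.3/262.158)^(-2.97614) = 8.27550 mol.
C = m/V = 8.27550/262.158 = 0.0315668 mol/gal.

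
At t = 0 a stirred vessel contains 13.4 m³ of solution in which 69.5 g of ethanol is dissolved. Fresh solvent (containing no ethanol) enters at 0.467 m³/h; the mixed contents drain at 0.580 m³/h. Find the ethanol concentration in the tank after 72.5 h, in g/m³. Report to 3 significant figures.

Let m(t) be the amount of ethanol. Volume: V(t) = V₀ + (Q_in − Q_out) t = 13.4 − 0.11300 t; V(72.5) = 5.2075 m³.
Solute balance: dm/dt = 0 − Q_out C = −Q_out m/V(t).
dm/m = −Q_out dt/(V₀ − 0.11300 t); integrating gives ln(m/m₀) = −(Q_out/(Q_in−Q_out)) ln(V/V₀).
m = m₀ (V₀/V)^(Q_out/(Q_in−Q_out)) = 69.5 × (13.4/5.2075)^(-5.1327) = 0.54340 g.
C = m/V = 0.54340/5.2075 = 0.10435 g/m³.

0.104 g/m³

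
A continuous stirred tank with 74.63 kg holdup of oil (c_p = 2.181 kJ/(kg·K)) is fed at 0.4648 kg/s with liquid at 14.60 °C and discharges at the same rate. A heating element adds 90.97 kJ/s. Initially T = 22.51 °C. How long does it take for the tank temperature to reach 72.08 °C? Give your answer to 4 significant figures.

M c_p dT/dt = ṁ c_p (T_in − T) + Q̇.
τ = M/ṁ = 160.564 s; T_ss = T_in + Q̇/(ṁ c_p) = 104.338 °C.
T(t) = T_ss + (T₀ − T_ss) e^(−t/τ). Set T = 72.08:
e^(−t/τ) = (72.08 − 104.338)/(22.51 − 104.338) = 0.394217
t = −160.564 · ln(0.394217) = 149.461 s.

149.5 s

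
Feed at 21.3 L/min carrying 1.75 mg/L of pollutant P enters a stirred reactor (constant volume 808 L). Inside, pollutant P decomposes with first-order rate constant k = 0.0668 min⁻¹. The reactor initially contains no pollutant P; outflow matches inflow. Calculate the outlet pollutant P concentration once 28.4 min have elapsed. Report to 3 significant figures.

0.460 mg/L

Accumulation = in − out − consumed: V dC/dt = Q C_in − Q C − k V C.
This is linear with rate a = Q/V + k = 0.093161 min⁻¹.
C_ss = Q C_in/(Q + kV) = 0.49519 mg/L; C(t) = C_ss + (C₀ − C_ss) e^(−a t).
C(28.4) = 0.49519 + (-0.49519)·e^(−0.093161·28.4) = 0.49519 + (-0.49519)·0.070950 = 0.46005 mg/L.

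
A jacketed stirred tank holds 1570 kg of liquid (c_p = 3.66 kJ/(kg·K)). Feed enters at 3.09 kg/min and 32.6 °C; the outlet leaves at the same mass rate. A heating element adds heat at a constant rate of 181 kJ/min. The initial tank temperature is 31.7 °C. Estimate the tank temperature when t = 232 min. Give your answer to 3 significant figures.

37.9 °C

Energy balance: M c_p dT/dt = ṁ c_p (T_in − T) + 181.
τ = M/ṁ = 508.09 min; T_ss = T_in + Q̇/(ṁ c_p) = 32.6 + 181/(3.09·3.66) = 48.604 °C.
T approaches T_ss exponentially: T(t) = T_ss + (T₀ − T_ss) e^(−t/τ).
T(232) = 48.604 + (-16.904)·e^(−232/508.09) = 48.604 + (-16.904)·0.63343 = 37.897 °C.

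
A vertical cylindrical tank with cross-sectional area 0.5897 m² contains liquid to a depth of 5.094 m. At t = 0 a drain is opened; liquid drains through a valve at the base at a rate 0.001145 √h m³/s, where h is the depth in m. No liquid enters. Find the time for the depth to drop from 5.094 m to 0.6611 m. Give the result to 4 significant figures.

1487 s

With no inflow, A dh/dt = −0.001145 √h.
∫ h^(−1/2) dh = −(0.001145/A) ∫ dt, giving 2√h = 2√h₀ − (0.001145/A) t.
t = 2A(√h₀ − √h)/0.001145 = 2·0.5897·(√5.094 − √0.6611)/0.001145
  = 1.17940 × (2.25699 − 0.813081) / 0.001145 = 1487.29 s.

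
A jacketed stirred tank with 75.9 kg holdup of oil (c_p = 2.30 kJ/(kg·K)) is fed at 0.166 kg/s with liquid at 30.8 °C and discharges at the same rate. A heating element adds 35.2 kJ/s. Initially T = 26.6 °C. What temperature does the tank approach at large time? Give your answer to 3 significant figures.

Heat balance on the well-mixed liquid: M c_p dT/dt = ṁ c_p (T_in − T) + 35.2.
At steady state dT/dt = 0 ⇒ T_ss = T_in + Q̇/(ṁ c_p) = 30.8 + 35.2/(0.166·2.30) = 122.99 °C.

123 °C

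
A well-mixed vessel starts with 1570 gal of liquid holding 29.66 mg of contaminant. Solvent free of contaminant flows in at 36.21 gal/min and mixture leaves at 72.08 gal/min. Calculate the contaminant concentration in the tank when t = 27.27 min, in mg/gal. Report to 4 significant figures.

0.007056 mg/gal

Total volume: dV/dt = Q_in − Q_out = -35.8700 gal/min, so V(t) = 1570 − 35.8700 t and V(27.27) = 591.825 gal.
Solute balance: dm/dt = 0 − Q_out C = −Q_out m/V(t).
Separate: dm/m = −Q_out dt/V(t) ⇒ ln(m/m₀) = −(Q_out/(Q_in−Q_out)) ln(V/V₀).
m = m₀ (V₀/V)^(Q_out/(Q_in−Q_out)) = 29.66 × (1570/591.825)^(-2.00948) = 4.17583 mg.
C = m/V = 4.17583/591.825 = 0.00705585 mg/gal.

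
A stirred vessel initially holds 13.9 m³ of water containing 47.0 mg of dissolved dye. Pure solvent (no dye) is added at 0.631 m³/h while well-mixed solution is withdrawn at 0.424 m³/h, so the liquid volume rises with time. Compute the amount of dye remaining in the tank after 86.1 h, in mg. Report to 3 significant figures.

8.67 mg

Total volume: dV/dt = Q_in − Q_out = 0.20700 m³/h, so V(t) = 13.9 + 0.20700 t and V(86.1) = 31.723 m³.
Solute balance: dm/dt = 0 − Q_out C = −Q_out m/V(t).
Separate: dm/m = −Q_out dt/V(t) ⇒ ln(m/m₀) = −(Q_out/(Q_in−Q_out)) ln(V/V₀).
m = m₀ (V₀/V)^(Q_out/(Q_in−Q_out)) = 47.0 × (13.9/31.723)^(2.0483) = 8.6711 mg.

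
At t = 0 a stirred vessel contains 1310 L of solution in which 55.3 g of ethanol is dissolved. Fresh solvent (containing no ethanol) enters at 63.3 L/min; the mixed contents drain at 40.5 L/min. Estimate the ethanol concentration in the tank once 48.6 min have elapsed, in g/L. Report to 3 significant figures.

0.00770 g/L

Let m(t) be the amount of ethanol. Volume: V(t) = V₀ + (Q_in − Q_out) t = 1310 + 22.800 t; V(48.6) = 2418.1 L.
No ethanol enters, so dm/dt = −Q_out · (m/V).
dm/m = −Q_out dt/(V₀ + 22.800 t); integrating gives ln(m/m₀) = −(Q_out/(Q_in−Q_out)) ln(V/V₀).
m = m₀ (V₀/V)^(Q_out/(Q_in−Q_out)) = 55.3 × (1310/2418.1)^(1.7763) = 18.615 g.
C = m/V = 18.615/2418.1 = 0.0076984 g/L.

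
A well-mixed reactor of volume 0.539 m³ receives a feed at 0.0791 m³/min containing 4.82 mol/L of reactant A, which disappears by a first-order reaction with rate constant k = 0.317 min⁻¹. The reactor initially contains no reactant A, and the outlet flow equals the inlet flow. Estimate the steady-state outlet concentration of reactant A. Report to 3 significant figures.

V dC/dt = Q(C_in − C) − k V C.
At steady state: 0 = Q C_in − (Q + kV) C_ss, so C_ss = Q C_in/(Q + kV).
C_ss = 0.0791·4.82/(0.0791 + 0.317·0.539) = 0.38126/0.24996 = 1.5253 mol/L.

1.53 mol/L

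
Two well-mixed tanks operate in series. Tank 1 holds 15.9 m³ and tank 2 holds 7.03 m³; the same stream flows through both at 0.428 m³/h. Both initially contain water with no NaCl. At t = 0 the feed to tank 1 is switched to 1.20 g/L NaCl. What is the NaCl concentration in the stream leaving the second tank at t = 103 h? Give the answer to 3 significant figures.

Time constants: τᵢ = Vᵢ/Q for each well-mixed tank.
τ₁ = 15.9/0.428 = 37.150 h; τ₂ = 7.03/0.428 = 16.425 h.
Solving the cascade with C₁(0)=C₂(0)=0 gives C₂(t) = C_in[1 − (τ₁ e^(−t/τ₁) − τ₂ e^(−t/τ₂))/(τ₁ − τ₂)].
At t = 103: e^(−t/τ₁) = 0.062501, e^(−t/τ₂) = 0.0018906.
C₂ = 1.20·[1 − (37.150·0.062501 − 16.425·0.0018906)/(20.724)] = 1.20·0.88946 = 1.0674 g/L.

1.07 g/L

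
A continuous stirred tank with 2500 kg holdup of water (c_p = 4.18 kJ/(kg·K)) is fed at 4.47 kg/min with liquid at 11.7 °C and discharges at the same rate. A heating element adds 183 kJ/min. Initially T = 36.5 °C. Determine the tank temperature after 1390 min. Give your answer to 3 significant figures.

22.7 °C

Heat balance on the well-mixed liquid: M c_p dT/dt = ṁ c_p (T_in − T) + 183.
Rearrange: dT/dt = (T_ss − T)/τ with τ = M/ṁ = 559.28 min and T_ss = T_in + Q̇/(ṁ c_p) = 21.494 °C.
Integrating: T(t) = T_ss + (T₀ − T_ss) e^(−t/τ).
T(1390) = 21.494 + (15.006)·e^(−1390/559.28) = 21.494 + (15.006)·0.083299 = 22.744 °C.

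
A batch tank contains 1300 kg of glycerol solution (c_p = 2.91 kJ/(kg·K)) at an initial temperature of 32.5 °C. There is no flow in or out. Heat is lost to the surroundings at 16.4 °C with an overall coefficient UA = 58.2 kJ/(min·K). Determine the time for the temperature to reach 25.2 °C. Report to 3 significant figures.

Lumped-capacitance energy balance: M c_p dT/dt = UA(T_amb − T).
τ = M c_p/UA = 65.000 min; T_ss = T_amb = 16.400 °C.
T(t) = T_ss + (T₀ − T_ss)e^(−t/τ); set T = 25.2:
t = −τ ln[(T − T_ss)/(T₀ − T_ss)] = −65.000 · ln(0.54658) = 39.264 min.

39.3 min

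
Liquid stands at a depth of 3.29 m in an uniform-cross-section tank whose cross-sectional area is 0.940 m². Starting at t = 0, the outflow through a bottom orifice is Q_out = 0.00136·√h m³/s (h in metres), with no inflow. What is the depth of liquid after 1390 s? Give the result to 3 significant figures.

0.653 m

A dh/dt = −Q_out = −0.00136 √h.
Separate and integrate: 2(√h − √h₀) = −(0.00136/A) t.
√h = √3.29 − 0.00136·1390/(2·0.940) = 1.8138 − 1.0055 = 0.80830.
h = 0.80830² = 0.65336 m.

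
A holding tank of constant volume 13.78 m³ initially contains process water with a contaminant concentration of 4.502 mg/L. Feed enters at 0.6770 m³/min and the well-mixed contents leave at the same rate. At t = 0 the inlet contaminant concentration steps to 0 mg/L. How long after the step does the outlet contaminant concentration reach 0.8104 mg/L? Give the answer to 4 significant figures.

34.90 min

Species balance: V dC/dt = Q(C_in − C) ⇒ τ = V/Q = 20.3545 min.
C(t) = C_in + (C₀ − C_in) e^(−t/τ). Set C = 0.8104 and solve for t:
e^(−t/τ) = (C − C_in)/(C₀ − C_in) = (0.8104 − 0)/(4.502 − 0) = 0.180009
t = −τ ln(…) = 20.3545 × 1.71475 = 34.9029 min.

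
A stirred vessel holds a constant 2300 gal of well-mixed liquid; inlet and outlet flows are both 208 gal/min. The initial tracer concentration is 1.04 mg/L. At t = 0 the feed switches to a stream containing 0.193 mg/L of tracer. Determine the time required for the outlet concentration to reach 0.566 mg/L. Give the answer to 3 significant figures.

Species balance: V dC/dt = Q(C_in − C) ⇒ τ = V/Q = 11.058 min.
C(t) = C_in + (C₀ − C_in) e^(−t/τ). Set C = 0.566 and solve for t:
e^(−t/τ) = (C − C_in)/(C₀ − C_in) = (0.566 − 0.193)/(1.04 − 0.193) = 0.44038
t = −τ ln(…) = 11.058 × 0.82012 = 9.0687 min.

9.07 min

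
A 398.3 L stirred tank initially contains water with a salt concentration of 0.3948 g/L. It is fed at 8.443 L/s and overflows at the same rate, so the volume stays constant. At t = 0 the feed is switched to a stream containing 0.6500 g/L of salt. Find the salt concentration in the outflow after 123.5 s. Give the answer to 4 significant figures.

0.6314 g/L

Transient balance on the dissolved component: V dC/dt = Q(C_in − C).
Rewrite as dC/dt + C/τ = C_in/τ, τ = V/Q = 47.1752 s.
This is linear first-order; C(t) = C_in + (C₀ − C_in) e^(−t/τ).
C(123.5) = 0.6500 + (0.3948 − 0.6500)·e^(−123.5/47.1752) = 0.6500 + (-0.255200)·0.0729557 = 0.631382 g/L.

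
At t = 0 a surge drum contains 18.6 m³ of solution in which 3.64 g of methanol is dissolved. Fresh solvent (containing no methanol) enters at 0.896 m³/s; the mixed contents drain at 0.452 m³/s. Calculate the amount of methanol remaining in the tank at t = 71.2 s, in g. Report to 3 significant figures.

Total volume: dV/dt = Q_in − Q_out = 0.44400 m³/s, so V(t) = 18.6 + 0.44400 t and V(71.2) = 50.213 m³.
No methanol enters, so dm/dt = −Q_out · (m/V).
Separate: dm/m = −Q_out dt/V(t) ⇒ ln(m/m₀) = −(Q_out/(Q_in−Q_out)) ln(V/V₀).
m = m₀ (V₀/V)^(Q_out/(Q_in−Q_out)) = 3.64 × (18.6/50.213)^(1.0180) = 1.3244 g.

1.32 g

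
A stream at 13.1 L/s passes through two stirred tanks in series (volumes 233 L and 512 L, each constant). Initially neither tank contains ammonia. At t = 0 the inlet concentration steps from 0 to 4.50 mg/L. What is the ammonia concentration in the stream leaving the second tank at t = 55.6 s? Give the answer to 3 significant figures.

Species balance on tank i: dCᵢ/dt = (Cᵢ₋₁ − Cᵢ)/τᵢ with τᵢ = Vᵢ/Q.
τ₁ = 233/13.1 = 17.786 s; τ₂ = 512/13.1 = 39.084 s.
Tank 1: C₁ = C_in(1 − e^(−t/τ₁)). Tank 2 (τ₁ ≠ τ₂): C₂ = C_in[1 − (τ₁ e^(−t/τ₁) − τ₂ e^(−t/τ₂))/(τ₁ − τ₂)].
At t = 55.6: e^(−t/τ₁) = 0.043893, e^(−t/τ₂) = 0.24109.
C₂ = 4.50·[1 − (17.786·0.043893 − 39.084·0.24109)/(-21.298)] = 4.50·0.59422 = 2.6740 mg/L.

2.67 mg/L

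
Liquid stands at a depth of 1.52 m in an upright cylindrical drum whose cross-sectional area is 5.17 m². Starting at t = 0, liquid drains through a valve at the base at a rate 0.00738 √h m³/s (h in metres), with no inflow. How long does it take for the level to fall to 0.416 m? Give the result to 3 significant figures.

With no inflow, A dh/dt = −0.00738 √h.
This is separable: 2 d(√h)/dt = −0.00738/A, so √h = √h₀ − (0.00738/(2A)) t.
t = 2A(√h₀ − √h)/0.00738 = 2·5.17·(√1.52 − √0.416)/0.00738
  = 10.340 × (1.2329 − 0.64498) / 0.00738 = 823.70 s.

824 s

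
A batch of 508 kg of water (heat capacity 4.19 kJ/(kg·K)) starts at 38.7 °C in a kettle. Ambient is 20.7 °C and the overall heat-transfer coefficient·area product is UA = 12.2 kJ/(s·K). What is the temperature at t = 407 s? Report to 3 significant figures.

Unsteady energy balance on the tank contents: M c_p dT/dt = −UA(T − T_amb).
dT/dt = (T_ss − T)/τ with T_ss = T_amb = 20.700 °C, τ = M c_p/UA = 508·4.19/12.2 = 174.47 s.
T approaches T_ss exponentially: T(t) = T_ss + (T₀ − T_ss) e^(−t/τ).
T(407) = 20.700 + (18.000)·0.097024 = 22.446 °C.

22.4 °C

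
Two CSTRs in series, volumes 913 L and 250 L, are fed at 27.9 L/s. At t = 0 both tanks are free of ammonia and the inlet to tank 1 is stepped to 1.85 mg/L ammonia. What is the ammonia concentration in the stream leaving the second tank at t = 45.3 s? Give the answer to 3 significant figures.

Time constants: τᵢ = Vᵢ/Q for each well-mixed tank.
τ₁ = 913/27.9 = 32.724 s; τ₂ = 250/27.9 = 8.9606 s.
Solving the cascade with C₁(0)=C₂(0)=0 gives C₂(t) = C_in[1 − (τ₁ e^(−t/τ₁) − τ₂ e^(−t/τ₂))/(τ₁ − τ₂)].
At t = 45.3: e^(−t/τ₁) = 0.25050, e^(−t/τ₂) = 0.0063743.
C₂ = 1.85·[1 − (32.724·0.25050 − 8.9606·0.0063743)/(23.763)] = 1.85·0.65745 = 1.2163 mg/L.

1.22 mg/L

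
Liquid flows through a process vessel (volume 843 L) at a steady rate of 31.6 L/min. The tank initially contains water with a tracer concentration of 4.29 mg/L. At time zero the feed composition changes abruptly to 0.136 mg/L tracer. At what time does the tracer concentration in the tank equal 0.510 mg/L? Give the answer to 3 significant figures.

64.2 min

Species balance: V dC/dt = Q(C_in − C) ⇒ τ = V/Q = 26.677 min.
C(t) = C_in + (C₀ − C_in) e^(−t/τ). Set C = 0.510 and solve for t:
e^(−t/τ) = (C − C_in)/(C₀ − C_in) = (0.510 − 0.136)/(4.29 − 0.136) = 0.090034
t = −τ ln(…) = 26.677 × 2.4076 = 64.227 min.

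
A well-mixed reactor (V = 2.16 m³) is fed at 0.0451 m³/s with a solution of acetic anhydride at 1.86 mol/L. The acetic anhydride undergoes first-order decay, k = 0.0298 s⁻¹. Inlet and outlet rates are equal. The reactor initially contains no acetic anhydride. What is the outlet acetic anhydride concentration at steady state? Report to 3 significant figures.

V dC/dt = Q(C_in − C) − k V C.
Steady state (dC/dt = 0): C_ss = Q C_in/(Q + kV) = C_in/(1 + kV/Q).
C_ss = 0.0451·1.86/(0.0451 + 0.0298·2.16) = 0.083886/0.10947 = 0.76631 mol/L.

0.766 mol/L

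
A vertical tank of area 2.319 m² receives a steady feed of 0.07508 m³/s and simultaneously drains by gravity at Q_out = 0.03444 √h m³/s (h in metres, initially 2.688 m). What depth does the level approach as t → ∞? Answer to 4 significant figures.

Level balance: A dh/dt = 0.07508 − 0.03444 √h. Setting dh/dt = 0:
Q_in = 0.03444 √h_ss ⇒ √h_ss = 0.07508/0.03444 = 2.18002.
h_ss = 2.18002² = 4.75250 m. (Since h₀ = 2.688 m < h_ss, the level will rise toward this value.)

4.753 m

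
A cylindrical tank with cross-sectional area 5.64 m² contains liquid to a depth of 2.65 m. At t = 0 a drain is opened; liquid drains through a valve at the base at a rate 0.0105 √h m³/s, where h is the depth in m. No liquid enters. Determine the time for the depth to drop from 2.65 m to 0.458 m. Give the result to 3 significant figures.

1020 s

Accumulation of liquid (constant cross-section A): A dh/dt = −0.0105 √h.
∫ h^(−1/2) dh = −(0.0105/A) ∫ dt, giving 2√h = 2√h₀ − (0.0105/A) t.
t = 2A(√h₀ − √h)/0.0105 = 2·5.64·(√2.65 − √0.458)/0.0105
  = 11.280 × (1.6279 − 0.67676) / 0.0105 = 1021.8 s.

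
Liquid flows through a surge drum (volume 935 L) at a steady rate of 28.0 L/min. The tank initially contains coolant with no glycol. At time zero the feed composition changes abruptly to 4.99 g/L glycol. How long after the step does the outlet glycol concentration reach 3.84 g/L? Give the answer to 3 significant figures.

Unsteady species balance (constant V, well mixed): V dC/dt = Q(C_in − C), so τ = V/Q = 33.393 min.
C(t) = C_in + (C₀ − C_in) e^(−t/τ). Set C = 3.84 and solve for t:
e^(−t/τ) = (C − C_in)/(C₀ − C_in) = (3.84 − 4.99)/(0 − 4.99) = 0.23046
t = −τ ln(…) = 33.393 × 1.4677 = 49.010 min.

49.0 min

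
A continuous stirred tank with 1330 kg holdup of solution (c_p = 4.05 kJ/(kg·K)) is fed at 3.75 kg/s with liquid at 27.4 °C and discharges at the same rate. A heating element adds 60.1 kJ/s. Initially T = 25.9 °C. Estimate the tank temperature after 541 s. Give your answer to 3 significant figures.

Unsteady energy balance on the tank contents: M c_p dT/dt = ṁ c_p (T_in − T) + 60.1.
τ = M/ṁ = 354.67 s; T_ss = T_in + Q̇/(ṁ c_p) = 27.4 + 60.1/(3.75·4.05) = 31.357 °C.
This is linear first-order; T(t) = T_ss + (T₀ − T_ss) e^(−t/τ).
T(541) = 31.357 + (-5.4572)·e^(−541/354.67) = 31.357 + (-5.4572)·0.21754 = 30.170 °C.

30.2 °C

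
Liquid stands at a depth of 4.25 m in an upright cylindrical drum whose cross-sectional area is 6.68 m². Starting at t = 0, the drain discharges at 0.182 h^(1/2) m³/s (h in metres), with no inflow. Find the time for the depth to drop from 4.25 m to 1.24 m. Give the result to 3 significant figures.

69.6 s

Unsteady balance on liquid volume: A dh/dt = −0.182 √h.
This is separable: 2 d(√h)/dt = −0.182/A, so √h = √h₀ − (0.182/(2A)) t.
t = 2A(√h₀ − √h)/0.182 = 2·6.68·(√4.25 − √1.24)/0.182
  = 13.360 × (2.0616 − 1.1136) / 0.182 = 69.589 s.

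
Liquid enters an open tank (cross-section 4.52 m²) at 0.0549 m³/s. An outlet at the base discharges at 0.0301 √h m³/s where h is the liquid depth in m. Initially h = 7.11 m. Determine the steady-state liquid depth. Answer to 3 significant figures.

A dh/dt = Q_in − 0.0301 √h. Steady state requires inflow = outflow:
Q_in = 0.0301 √h_ss ⇒ √h_ss = 0.0549/0.0301 = 1.8239.
h_ss = 1.8239² = 3.3267 m. (Since h₀ = 7.11 m > h_ss, the level will fall toward this value.)

3.33 m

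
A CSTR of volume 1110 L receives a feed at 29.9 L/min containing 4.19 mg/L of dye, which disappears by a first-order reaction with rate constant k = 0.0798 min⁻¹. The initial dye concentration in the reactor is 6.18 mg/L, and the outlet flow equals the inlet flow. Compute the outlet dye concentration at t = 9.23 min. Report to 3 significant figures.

Species balance: V dC/dt = Q C_in − Q C − k V C.
dC/dt = (Q/V) C_in − (Q/V + k) C; effective rate a = Q/V + k = 0.026937 + 0.0798 = 0.10674 min⁻¹.
C_ss = Q C_in/(Q + kV) = 1.0574 mg/L; C(t) = C_ss + (C₀ − C_ss) e^(−a t).
C(9.23) = 1.0574 + (5.1226)·e^(−0.10674·9.23) = 1.0574 + (5.1226)·0.37337 = 2.9700 mg/L.

2.97 mg/L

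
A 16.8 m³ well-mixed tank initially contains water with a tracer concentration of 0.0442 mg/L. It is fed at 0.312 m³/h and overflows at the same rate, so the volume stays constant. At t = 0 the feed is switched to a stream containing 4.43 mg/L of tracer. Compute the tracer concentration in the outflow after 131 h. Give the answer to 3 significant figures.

Mass balance on the solute (V constant): V dC/dt = Q(C_in − C).
Rewrite as dC/dt + C/τ = C_in/τ, τ = V/Q = 53.846 h.
C approaches C_in exponentially: C(t) = C_in + (C₀ − C_in) e^(−t/τ).
C(131) = 4.43 + (0.0442 − 4.43)·e^(−131/53.846) = 4.43 + (-4.3858)·0.087786 = 4.0450 mg/L.

4.04 mg/L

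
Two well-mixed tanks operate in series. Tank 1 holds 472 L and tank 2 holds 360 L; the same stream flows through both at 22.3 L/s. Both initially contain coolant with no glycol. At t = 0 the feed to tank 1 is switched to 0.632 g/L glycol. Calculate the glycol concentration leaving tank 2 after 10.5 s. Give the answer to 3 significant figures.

0.0703 g/L

Time constants: τᵢ = Vᵢ/Q for each well-mixed tank.
τ₁ = 472/22.3 = 21.166 s; τ₂ = 360/22.3 = 16.143 s.
Tank 1: C₁ = C_in(1 − e^(−t/τ₁)). Tank 2 (τ₁ ≠ τ₂): C₂ = C_in[1 − (τ₁ e^(−t/τ₁) − τ₂ e^(−t/τ₂))/(τ₁ − τ₂)].
At t = 10.5: e^(−t/τ₁) = 0.60891, e^(−t/τ₂) = 0.52183.
C₂ = 0.632·[1 − (21.166·0.60891 − 16.143·0.52183)/(5.0224)] = 0.632·0.11117 = 0.070262 g/L.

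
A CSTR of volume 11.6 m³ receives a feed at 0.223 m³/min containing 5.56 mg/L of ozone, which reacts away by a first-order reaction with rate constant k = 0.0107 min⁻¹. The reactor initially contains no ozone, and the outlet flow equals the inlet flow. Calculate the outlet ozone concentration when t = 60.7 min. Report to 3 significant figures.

Species balance: V dC/dt = Q C_in − Q C − k V C.
This is linear with rate a = Q/V + k = 0.029924 min⁻¹.
C_ss = Q C_in/(Q + kV) = 3.5719 mg/L; C(t) = C_ss + (C₀ − C_ss) e^(−a t).
C(60.7) = 3.5719 + (-3.5719)·e^(−0.029924·60.7) = 3.5719 + (-3.5719)·0.16261 = 2.9911 mg/L.

2.99 mg/L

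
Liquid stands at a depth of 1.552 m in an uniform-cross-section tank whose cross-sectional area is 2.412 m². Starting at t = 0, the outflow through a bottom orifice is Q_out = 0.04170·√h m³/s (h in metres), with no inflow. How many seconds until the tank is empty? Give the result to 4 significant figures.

A dh/dt = −Q_out = −0.04170 √h.
Separate and integrate: 2(√h − √h₀) = −(0.04170/A) t.
Tank is empty when √h = 0: t_empty = 2A√h₀/0.04170.
t_empty = 2·2.412·√1.552/0.04170 = 4.82400·1.24579/0.04170 = 144.118 s.

144.1 s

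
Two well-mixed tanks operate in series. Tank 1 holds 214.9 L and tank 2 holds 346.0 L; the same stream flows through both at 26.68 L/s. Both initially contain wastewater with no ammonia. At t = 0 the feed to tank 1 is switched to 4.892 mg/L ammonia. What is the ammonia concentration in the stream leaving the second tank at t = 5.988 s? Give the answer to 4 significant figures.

Species balance on tank i: dCᵢ/dt = (Cᵢ₋₁ − Cᵢ)/τᵢ with τᵢ = Vᵢ/Q.
τ₁ = 214.9/26.68 = 8.05472 s; τ₂ = 346.0/26.68 = 12.9685 s.
Solving the cascade with C₁(0)=C₂(0)=0 gives C₂(t) = C_in[1 − (τ₁ e^(−t/τ₁) − τ₂ e^(−t/τ₂))/(τ₁ − τ₂)].
At t = 5.988: e^(−t/τ₁) = 0.475487, e^(−t/τ₂) = 0.630190.
C₂ = 4.892·[1 − (8.05472·0.475487 − 12.9685·0.630190)/(-4.91379)] = 4.892·0.116220 = 0.568549 mg/L.

0.5685 mg/L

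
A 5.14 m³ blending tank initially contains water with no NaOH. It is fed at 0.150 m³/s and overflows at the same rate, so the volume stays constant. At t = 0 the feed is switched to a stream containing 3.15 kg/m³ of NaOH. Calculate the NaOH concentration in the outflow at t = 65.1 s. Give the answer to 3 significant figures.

Accumulation = in − out for the solute gives V dC/dt = Q(C_in − C).
So dC/dt = (C_in − C)/τ with τ = V/Q = 5.14/0.150 = 34.267 s.
This is linear first-order; C(t) = C_in + (C₀ − C_in) e^(−t/τ).
C(65.1) = 3.15 + (0 − 3.15)·e^(−65.1/34.267) = 3.15 + (-3.1500)·0.14960 = 2.6788 kg/m³.

2.68 kg/m³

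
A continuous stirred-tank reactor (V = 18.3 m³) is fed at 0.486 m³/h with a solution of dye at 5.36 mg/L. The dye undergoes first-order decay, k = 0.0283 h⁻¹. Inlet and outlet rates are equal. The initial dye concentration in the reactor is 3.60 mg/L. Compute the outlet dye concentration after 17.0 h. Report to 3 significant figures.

2.99 mg/L

Accumulation = in − out − consumed: V dC/dt = Q C_in − Q C − k V C.
This is linear with rate a = Q/V + k = 0.054857 h⁻¹.
C_ss = Q C_in/(Q + kV) = 2.5949 mg/L; C(t) = C_ss + (C₀ − C_ss) e^(−a t).
C(17.0) = 2.5949 + (1.0051)·e^(−0.054857·17.0) = 2.5949 + (1.0051)·0.39354 = 2.9904 mg/L.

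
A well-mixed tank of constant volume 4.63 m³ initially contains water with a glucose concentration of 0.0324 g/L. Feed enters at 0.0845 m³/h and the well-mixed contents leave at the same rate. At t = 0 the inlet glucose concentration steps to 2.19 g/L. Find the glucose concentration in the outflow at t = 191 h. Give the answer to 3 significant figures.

Unsteady species balance (constant V, well mixed): V dC/dt = Q(C_in − C).
So dC/dt = (C_in − C)/τ with τ = V/Q = 4.63/0.0845 = 54.793 h.
Solution: C(t) = C_in + (C₀ − C_in) e^(−t/τ).
C(191) = 2.19 + (0.0324 − 2.19)·e^(−191/54.793) = 2.19 + (-2.1576)·0.030628 = 2.1239 g/L.

2.12 g/L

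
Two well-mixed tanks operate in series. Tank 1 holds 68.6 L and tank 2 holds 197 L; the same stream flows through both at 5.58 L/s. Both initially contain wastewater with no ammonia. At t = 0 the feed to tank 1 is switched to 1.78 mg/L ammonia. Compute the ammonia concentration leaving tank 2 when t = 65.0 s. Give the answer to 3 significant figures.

1.35 mg/L

Species balance on tank i: dCᵢ/dt = (Cᵢ₋₁ − Cᵢ)/τᵢ with τᵢ = Vᵢ/Q.
τ₁ = 68.6/5.58 = 12.294 s; τ₂ = 197/5.58 = 35.305 s.
Solving the cascade with C₁(0)=C₂(0)=0 gives C₂(t) = C_in[1 − (τ₁ e^(−t/τ₁) − τ₂ e^(−t/τ₂))/(τ₁ − τ₂)].
At t = 65.0: e^(−t/τ₁) = 0.0050560, e^(−t/τ₂) = 0.15864.
C₂ = 1.78·[1 − (12.294·0.0050560 − 35.305·0.15864)/(-23.011)] = 1.78·0.75930 = 1.3516 mg/L.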